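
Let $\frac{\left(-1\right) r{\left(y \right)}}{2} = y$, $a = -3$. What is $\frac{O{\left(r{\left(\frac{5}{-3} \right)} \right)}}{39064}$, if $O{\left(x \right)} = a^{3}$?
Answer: $- \frac{27}{39064} \approx -0.00069117$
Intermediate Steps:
$r{\left(y \right)} = - 2 y$
$O{\left(x \right)} = -27$ ($O{\left(x \right)} = \left(-3\right)^{3} = -27$)
$\frac{O{\left(r{\left(\frac{5}{-3} \right)} \right)}}{39064} = - \frac{27}{39064}$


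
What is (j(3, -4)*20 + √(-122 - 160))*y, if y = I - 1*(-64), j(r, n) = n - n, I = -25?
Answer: 39*I*√282 ≈ 654.92*I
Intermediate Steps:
j(r, n) = 0
y = 39 (y = -25 - 1*(-64) = -25 + 64 = 39)
(j(3, -4)*20 + √(-122 - 160))*y = (0*20 + √(-122 - 160))*39 = (0 + √(-282))*39 = (0 + I*√282)*39 = (I*√282)*39 = 39*I*√282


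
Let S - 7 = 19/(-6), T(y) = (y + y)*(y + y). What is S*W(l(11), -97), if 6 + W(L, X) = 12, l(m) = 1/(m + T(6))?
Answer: 23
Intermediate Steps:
T(y) = 4*y² (T(y) = (2*y)*(2*y) = 4*y²)
l(m) = 1/(144 + m) (l(m) = 1/(m + 4*6²) = 1/(m + 4*36) = 1/(m + 144) = 1/(144 + m))
W(L, X) = 6 (W(L, X) = -6 + 12 = 6)
S = 23/6 (S = 7 + 19/(-6) = 7 + 19*(-⅙) = 7 - 19/6 = 23/6 ≈ 3.8333)
S*W(l(11), -97) = (23/6)*6 = 23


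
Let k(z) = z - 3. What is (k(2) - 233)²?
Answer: 54756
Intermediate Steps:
k(z) = -3 + z
(k(2) - 233)² = ((-3 + 2) - 233)² = (-1 - 233)² = (-234)² = 54756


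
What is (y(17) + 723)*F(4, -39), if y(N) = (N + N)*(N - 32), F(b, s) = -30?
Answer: -6390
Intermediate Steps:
y(N) = 2*N*(-32 + N) (y(N) = (2*N)*(-32 + N) = 2*N*(-32 + N))
(y(17) + 723)*F(4, -39) = (2*17*(-32 + 17) + 723)*(-30) = (2*17*(-15) + 723)*(-30) = (-510 + 723)*(-30) = 213*(-30) = -6390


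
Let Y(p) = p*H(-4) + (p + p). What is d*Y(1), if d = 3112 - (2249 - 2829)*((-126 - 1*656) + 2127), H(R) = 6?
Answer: 6265696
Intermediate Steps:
d = 783212 (d = 3112 - (-580)*((-126 - 656) + 2127) = 3112 - (-580)*(-782 + 2127) = 3112 - (-580)*1345 = 3112 - 1*(-780100) = 3112 + 780100 = 783212)
Y(p) = 8*p (Y(p) = p*6 + (p + p) = 6*p + 2*p = 8*p)
d*Y(1) = 783212*(8*1) = 783212*8 = 6265696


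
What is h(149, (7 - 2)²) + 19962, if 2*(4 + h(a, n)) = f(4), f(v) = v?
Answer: 19960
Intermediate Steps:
h(a, n) = -2 (h(a, n) = -4 + (½)*4 = -4 + 2 = -2)
h(149, (7 - 2)²) + 19962 = -2 + 19962 = 19960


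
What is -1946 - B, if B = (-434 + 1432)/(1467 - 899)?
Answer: -553163/284 ≈ -1947.8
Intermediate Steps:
B = 499/284 (B = 998/568 = 998*(1/568) = 499/284 ≈ 1.7570)
-1946 - B = -1946 - 1*499/284 = -1946 - 499/284 = -553163/284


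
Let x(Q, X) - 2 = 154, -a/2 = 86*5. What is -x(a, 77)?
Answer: -156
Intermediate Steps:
a = -860 (a = -172*5 = -2*430 = -860)
x(Q, X) = 156 (x(Q, X) = 2 + 154 = 156)
-x(a, 77) = -1*156 = -156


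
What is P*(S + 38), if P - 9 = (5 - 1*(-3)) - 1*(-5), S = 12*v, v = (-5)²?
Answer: 7436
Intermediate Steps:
v = 25
S = 300 (S = 12*25 = 300)
P = 22 (P = 9 + ((5 - 1*(-3)) - 1*(-5)) = 9 + ((5 + 3) + 5) = 9 + (8 + 5) = 9 + 13 = 22)
P*(S + 38) = 22*(300 + 38) = 22*338 = 7436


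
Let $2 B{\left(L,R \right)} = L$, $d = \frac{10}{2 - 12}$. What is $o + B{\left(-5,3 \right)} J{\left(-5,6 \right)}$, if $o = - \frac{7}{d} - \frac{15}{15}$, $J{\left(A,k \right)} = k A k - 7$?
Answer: $\frac{947}{2} \approx 473.5$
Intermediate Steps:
$d = -1$ ($d = \frac{10}{-10} = 10 \left(- \frac{1}{10}\right) = -1$)
$B{\left(L,R \right)} = \frac{L}{2}$
$J{\left(A,k \right)} = -7 + A k^{2}$ ($J{\left(A,k \right)} = A k k - 7 = A k^{2} - 7 = -7 + A k^{2}$)
$o = 6$ ($o = - \frac{7}{-1} - \frac{15}{15} = \left(-7\right) \left(-1\right) - 1 = 7 - 1 = 6$)
$o + B{\left(-5,3 \right)} J{\left(-5,6 \right)} = 6 + \frac{1}{2} \left(-5\right) \left(-7 - 5 \cdot 6^{2}\right) = 6 - \frac{5 \left(-7 - 180\right)}{2} = 6 - - \frac{935}{2} = 6 + \frac{935}{2} = \frac{947}{2}$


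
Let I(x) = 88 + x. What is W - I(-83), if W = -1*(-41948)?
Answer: 41943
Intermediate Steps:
W = 41948
W - I(-83) = 41948 - (88 - 83) = 41948 - 1*5 = 41948 - 5 = 41943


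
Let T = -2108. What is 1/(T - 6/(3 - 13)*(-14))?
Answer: -5/10582 ≈ -0.00047250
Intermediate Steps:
1/(T - 6/(3 - 13)*(-14)) = 1/(-2108 - 6/(3 - 13)*(-14)) = 1/(-2108 - 6/(-10)*(-14)) = 1/(-2108 - 6*(-1/10)*(-14)) = 1/(-2108 + (3/5)*(-14)) = 1/(-2108 - 42/5) = 1/(-10582/5) = -5/10582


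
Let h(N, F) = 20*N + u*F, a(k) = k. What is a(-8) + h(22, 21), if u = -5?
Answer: 327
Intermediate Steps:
h(N, F) = -5*F + 20*N (h(N, F) = 20*N - 5*F = -5*F + 20*N)
a(-8) + h(22, 21) = -8 + (-5*21 + 20*22) = -8 + (-105 + 440) = -8 + 335 = 327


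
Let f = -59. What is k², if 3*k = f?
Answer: 3481/9 ≈ 386.78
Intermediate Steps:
k = -59/3 (k = (⅓)*(-59) = -59/3 ≈ -19.667)
k² = (-59/3)² = 3481/9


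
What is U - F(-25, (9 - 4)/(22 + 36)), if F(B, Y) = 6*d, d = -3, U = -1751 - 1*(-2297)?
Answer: 564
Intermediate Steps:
U = 546 (U = -1751 + 2297 = 546)
F(B, Y) = -18 (F(B, Y) = 6*(-3) = -18)
U - F(-25, (9 - 4)/(22 + 36)) = 546 - 1*(-18) = 546 + 18 = 564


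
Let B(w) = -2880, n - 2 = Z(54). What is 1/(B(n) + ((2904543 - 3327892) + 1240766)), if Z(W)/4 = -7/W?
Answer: 1/814537 ≈ 1.2277e-6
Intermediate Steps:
Z(W) = -28/W (Z(W) = 4*(-7/W) = -28/W)
n = 40/27 (n = 2 - 28/54 = 2 - 28*1/54 = 2 - 14/27 = 40/27 ≈ 1.4815)
1/(B(n) + ((2904543 - 3327892) + 1240766)) = 1/(-2880 + ((2904543 - 3327892) + 1240766)) = 1/(-2880 + (-423349 + 1240766)) = 1/(-2880 + 817417) = 1/814537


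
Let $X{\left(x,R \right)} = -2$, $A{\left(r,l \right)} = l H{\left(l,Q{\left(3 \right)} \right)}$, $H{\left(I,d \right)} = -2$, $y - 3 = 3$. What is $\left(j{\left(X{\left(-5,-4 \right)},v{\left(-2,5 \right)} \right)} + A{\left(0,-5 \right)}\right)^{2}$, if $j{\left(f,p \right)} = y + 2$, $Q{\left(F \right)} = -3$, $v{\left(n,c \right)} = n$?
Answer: $324$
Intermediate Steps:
$y = 6$ ($y = 3 + 3 = 6$)
$A{\left(r,l \right)} = - 2 l$ ($A{\left(r,l \right)} = l \left(-2\right) = - 2 l$)
$j{\left(f,p \right)} = 8$ ($j{\left(f,p \right)} = 6 + 2 = 8$)
$\left(j{\left(X{\left(-5,-4 \right)},v{\left(-2,5 \right)} \right)} + A{\left(0,-5 \right)}\right)^{2} = \left(8 - -10\right)^{2} = \left(8 + 10\right)^{2} = 18^{2} = 324$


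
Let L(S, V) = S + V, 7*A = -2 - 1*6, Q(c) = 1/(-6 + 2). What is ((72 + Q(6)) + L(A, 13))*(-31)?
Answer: -72571/28 ≈ -2591.8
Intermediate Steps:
Q(c) = -¼ (Q(c) = 1/(-4) = -¼)
A = -8/7 (A = (-2 - 1*6)/7 = (-2 - 6)/7 = (⅐)*(-8) = -8/7 ≈ -1.1429)
((72 + Q(6)) + L(A, 13))*(-31) = ((72 - ¼) + (-8/7 + 13))*(-31) = (287/4 + 83/7)*(-31) = (2341/28)*(-31) = -72571/28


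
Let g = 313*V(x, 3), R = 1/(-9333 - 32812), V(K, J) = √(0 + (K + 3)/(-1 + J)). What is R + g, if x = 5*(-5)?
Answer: -1/42145 + 313*I*√11 ≈ -2.3728e-5 + 1038.1*I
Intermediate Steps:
x = -25
V(K, J) = √((3 + K)/(-1 + J)) (V(K, J) = √(0 + (3 + K)/(-1 + J)) = √((3 + K)/(-1 + J)))
R = -1/42145 (R = 1/(-42145) = -1/42145 ≈ -2.3728e-5)
g = 313*I*√11 (g = 313*√((3 - 25)/(-1 + 3)) = 313*√(-22/2) = 313*√((½)*(-22)) = 313*√(-11) = 313*(I*√11) = 313*I*√11 ≈ 1038.1*I)
R + g = -1/42145 + 313*I*√11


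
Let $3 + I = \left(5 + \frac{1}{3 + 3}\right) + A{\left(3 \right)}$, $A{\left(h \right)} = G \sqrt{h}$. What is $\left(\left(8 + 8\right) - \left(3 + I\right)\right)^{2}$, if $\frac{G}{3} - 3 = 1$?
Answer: $\frac{19777}{36} - 260 \sqrt{3} \approx 99.028$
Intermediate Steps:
$G = 12$ ($G = 9 + 3 \cdot 1 = 9 + 3 = 12$)
$A{\left(h \right)} = 12 \sqrt{h}$
$I = \frac{13}{6} + 12 \sqrt{3}$ ($I = -3 + \left(\left(5 + \frac{1}{3 + 3}\right) + 12 \sqrt{3}\right) = -3 + \left(\left(5 + \frac{1}{6}\right) + 12 \sqrt{3}\right) = -3 + \left(\frac{31}{6} + 12 \sqrt{3}\right) = \frac{13}{6} + 12 \sqrt{3} \approx 22.951$)
$\left(\left(8 + 8\right) - \left(3 + I\right)\right)^{2} = \left(\left(8 + 8\right) - \left(\frac{31}{6} + 12 \sqrt{3}\right)\right)^{2} = \left(16 - \left(\frac{31}{6} + 12 \sqrt{3}\right)\right)^{2} = \left(\frac{65}{6} - 12 \sqrt{3}\right)^{2}$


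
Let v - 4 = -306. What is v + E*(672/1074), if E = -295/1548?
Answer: -20928706/69273 ≈ -302.12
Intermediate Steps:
v = -302 (v = 4 - 306 = -302)
E = -295/1548 (E = -295*1/1548 = -295/1548 ≈ -0.19057)
v + E*(672/1074) = -302 - 16520/(129*1074) = -302 - 295/1548*112/179 = -302 - 8260/69273 = -20928706/69273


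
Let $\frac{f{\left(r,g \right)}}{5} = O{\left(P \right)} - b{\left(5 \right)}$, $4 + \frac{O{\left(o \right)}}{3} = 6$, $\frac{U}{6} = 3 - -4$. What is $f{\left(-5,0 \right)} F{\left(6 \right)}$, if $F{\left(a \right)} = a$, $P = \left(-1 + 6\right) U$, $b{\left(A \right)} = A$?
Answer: $30$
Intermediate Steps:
$U = 42$ ($U = 6 \left(3 - -4\right) = 6 \left(3 + 4\right) = 6 \cdot 7 = 42$)
$P = 210$ ($P = \left(-1 + 6\right) 42 = 5 \cdot 42 = 210$)
$O{\left(o \right)} = 6$ ($O{\left(o \right)} = -12 + 3 \cdot 6 = -12 + 18 = 6$)
$f{\left(r,g \right)} = 5$ ($f{\left(r,g \right)} = 5 \left(6 - 5\right) = 5 \cdot 1 = 5$)
$f{\left(-5,0 \right)} F{\left(6 \right)} = 5 \cdot 6 = 30$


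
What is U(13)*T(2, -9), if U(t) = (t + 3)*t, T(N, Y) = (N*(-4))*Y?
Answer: 14976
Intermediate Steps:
T(N, Y) = -4*N*Y (T(N, Y) = (-4*N)*Y = -4*N*Y)
U(t) = t*(3 + t) (U(t) = (3 + t)*t = t*(3 + t))
U(13)*T(2, -9) = (13*(3 + 13))*(-4*2*(-9)) = (13*16)*72 = 208*72 = 14976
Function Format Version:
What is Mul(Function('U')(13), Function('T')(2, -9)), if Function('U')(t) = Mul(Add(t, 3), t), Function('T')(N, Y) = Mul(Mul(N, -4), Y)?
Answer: 14976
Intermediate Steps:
Function('T')(N, Y) = Mul(-4, N, Y) (Function('T')(N, Y) = Mul(Mul(-4, N), Y) = Mul(-4, N, Y))
Function('U')(t) = Mul(t, Add(3, t)) (Function('U')(t) = Mul(Add(3, t), t) = Mul(t, Add(3, t)))
Mul(Function('U')(13), Function('T')(2, -9)) = Mul(Mul(13, Add(3, 13)), Mul(-4, 2, -9)) = Mul(Mul(13, 16), 72) = Mul(208, 72) = 14976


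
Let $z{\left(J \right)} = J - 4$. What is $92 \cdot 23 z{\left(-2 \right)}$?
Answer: $-12696$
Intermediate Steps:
$z{\left(J \right)} = -4 + J$
$92 \cdot 23 z{\left(-2 \right)} = 92 \cdot 23 \left(-4 - 2\right) = 2116 \left(-6\right) = -12696$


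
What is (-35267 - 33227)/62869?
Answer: -68494/62869 ≈ -1.0895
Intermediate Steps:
(-35267 - 33227)/62869 = -68494*1/62869 = -68494/62869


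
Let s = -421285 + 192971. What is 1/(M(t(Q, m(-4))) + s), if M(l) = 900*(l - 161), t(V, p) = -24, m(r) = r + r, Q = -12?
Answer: -1/394814 ≈ -2.5328e-6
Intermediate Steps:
m(r) = 2*r
M(l) = -144900 + 900*l (M(l) = 900*(-161 + l) = -144900 + 900*l)
s = -228314
1/(M(t(Q, m(-4))) + s) = 1/((-144900 + 900*(-24)) - 228314) = 1/((-144900 - 21600) - 228314) = 1/(-166500 - 228314) = 1/(-394814) = -1/394814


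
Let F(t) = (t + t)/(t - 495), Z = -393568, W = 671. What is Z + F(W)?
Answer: -3148483/8 ≈ -3.9356e+5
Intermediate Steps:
F(t) = 2*t/(-495 + t) (F(t) = (2*t)/(-495 + t) = 2*t/(-495 + t))
Z + F(W) = -393568 + 2*671/(-495 + 671) = -393568 + 2*671/176 = -393568 + 2*671*(1/176) = -393568 + 61/8 = -3148483/8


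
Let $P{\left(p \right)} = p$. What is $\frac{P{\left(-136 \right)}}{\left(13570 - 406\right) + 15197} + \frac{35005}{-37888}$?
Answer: $- \frac{997929573}{1074541568} \approx -0.9287$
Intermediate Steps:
$\frac{P{\left(-136 \right)}}{\left(13570 - 406\right) + 15197} + \frac{35005}{-37888} = - \frac{136}{\left(13570 - 406\right) + 15197} + \frac{35005}{-37888} = - \frac{136}{13164 + 15197} + 35005 \left(- \frac{1}{37888}\right) = - \frac{136}{28361} - \frac{35005}{37888} = - \frac{997929573}{1074541568}$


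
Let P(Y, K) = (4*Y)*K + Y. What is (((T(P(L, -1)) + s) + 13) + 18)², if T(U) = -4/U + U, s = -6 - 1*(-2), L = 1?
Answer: 5776/9 ≈ 641.78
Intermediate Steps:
P(Y, K) = Y + 4*K*Y (P(Y, K) = 4*K*Y + Y = Y + 4*K*Y)
s = -4 (s = -6 + 2 = -4)
T(U) = U - 4/U
(((T(P(L, -1)) + s) + 13) + 18)² = ((((1*(1 + 4*(-1)) - 4/(1 + 4*(-1))) - 4) + 13) + 18)² = ((((1*(1 - 4) - 4/(1 - 4)) - 4) + 13) + 18)² = ((((1*(-3) - 4/(1*(-3))) - 4) + 13) + 18)² = ((((-3 - 4/(-3)) - 4) + 13) + 18)² = ((((-3 - 4*(-⅓)) - 4) + 13) + 18)² = ((((-3 + 4/3) - 4) + 13) + 18)² = (((-5/3 - 4) + 13) + 18)² = ((-17/3 + 13) + 18)² = (22/3 + 18)² = (76/3)² = 5776/9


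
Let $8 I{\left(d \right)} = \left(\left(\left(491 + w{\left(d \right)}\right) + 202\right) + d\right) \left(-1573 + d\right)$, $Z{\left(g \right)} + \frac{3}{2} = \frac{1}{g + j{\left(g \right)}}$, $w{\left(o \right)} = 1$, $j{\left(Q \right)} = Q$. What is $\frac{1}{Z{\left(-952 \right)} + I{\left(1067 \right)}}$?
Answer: $- \frac{1904}{212076565} \approx -8.9779 \cdot 10^{-6}$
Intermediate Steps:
$Z{\left(g \right)} = - \frac{3}{2} + \frac{1}{2 g}$ ($Z{\left(g \right)} = - \frac{3}{2} + \frac{1}{g + g} = - \frac{3}{2} + \frac{1}{2 g}$)
$I{\left(d \right)} = \frac{\left(-1573 + d\right) \left(694 + d\right)}{8}$ ($I{\left(d \right)} = \frac{\left(\left(\left(491 + 1\right) + 202\right) + d\right) \left(-1573 + d\right)}{8} = \frac{\left(\left(492 + 202\right) + d\right) \left(-1573 + d\right)}{8} = \frac{\left(694 + d\right) \left(-1573 + d\right)}{8} = \frac{\left(-1573 + d\right) \left(694 + d\right)}{8}$)
$\frac{1}{Z{\left(-952 \right)} + I{\left(1067 \right)}} = \frac{1}{\frac{1 - -2856}{2 \left(-952\right)} - \left(\frac{2029555}{8} - \frac{1138489}{8}\right)} = \frac{1}{\frac{1}{2} \left(- \frac{1}{952}\right) \left(1 + 2856\right) - \frac{445533}{4}} = \frac{1}{\frac{1}{2} \left(- \frac{1}{952}\right) 2857 - \frac{445533}{4}} = \frac{1}{- \frac{2857}{1904} - \frac{445533}{4}} = \frac{1}{- \frac{212076565}{1904}} = - \frac{1904}{212076565}$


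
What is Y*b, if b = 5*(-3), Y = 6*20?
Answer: -1800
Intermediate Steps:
Y = 120
b = -15
Y*b = 120*(-15) = -1800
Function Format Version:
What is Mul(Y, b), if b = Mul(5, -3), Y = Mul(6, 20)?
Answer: -1800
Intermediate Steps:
Y = 120
b = -15
Mul(Y, b) = Mul(120, -15) = -1800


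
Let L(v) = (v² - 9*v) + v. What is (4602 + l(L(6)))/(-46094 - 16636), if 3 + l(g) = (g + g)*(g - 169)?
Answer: -2981/20910 ≈ -0.14256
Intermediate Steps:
L(v) = v² - 8*v
l(g) = -3 + 2*g*(-169 + g) (l(g) = -3 + (g + g)*(g - 169) = -3 + (2*g)*(-169 + g) = -3 + 2*g*(-169 + g))
(4602 + l(L(6)))/(-46094 - 16636) = (4602 + (-3 - 2028*(-8 + 6) + 2*(6*(-8 + 6))²))/(-46094 - 16636) = (4602 + (-3 - 2028*(-2) + 2*(6*(-2))²))/(-62730) = (4602 + (-3 - 338*(-12) + 2*(-12)²))*(-1/62730) = (4602 + (-3 + 4056 + 2*144))*(-1/62730) = (4602 + (-3 + 4056 + 288))*(-1/62730) = (4602 + 4341)*(-1/62730) = 8943*(-1/62730) = -2981/20910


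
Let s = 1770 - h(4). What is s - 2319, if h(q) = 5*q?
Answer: -569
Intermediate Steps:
s = 1750 (s = 1770 - 5*4 = 1770 - 1*20 = 1770 - 20 = 1750)
s - 2319 = 1750 - 2319 = -569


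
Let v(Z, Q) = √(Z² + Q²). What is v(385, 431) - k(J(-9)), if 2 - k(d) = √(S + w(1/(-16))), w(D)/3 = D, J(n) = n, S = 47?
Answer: -2 + √333986 + √749/4 ≈ 582.76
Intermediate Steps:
w(D) = 3*D
v(Z, Q) = √(Q² + Z²)
k(d) = 2 - √749/4 (k(d) = 2 - √(47 + 3/(-16)) = 2 - √(47 + 3*(-1/16)) = 2 - √(47 - 3/16) = 2 - √(749/16) = 2 - √749/4)
v(385, 431) - k(J(-9)) = √(431² + 385²) - (2 - √749/4) = √(185761 + 148225) + (-2 + √749/4) = √333986 + (-2 + √749/4) = -2 + √333986 + √749/4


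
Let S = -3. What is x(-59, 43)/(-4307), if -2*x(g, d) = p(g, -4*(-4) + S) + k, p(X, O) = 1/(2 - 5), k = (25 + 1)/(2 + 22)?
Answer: 3/34456 ≈ 8.7068e-5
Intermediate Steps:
k = 13/12 (k = 26/24 = 26*(1/24) = 13/12 ≈ 1.0833)
p(X, O) = -⅓ (p(X, O) = 1/(-3) = -⅓)
x(g, d) = -3/8 (x(g, d) = -(-⅓ + 13/12)/2 = -½*¾ = -3/8)
x(-59, 43)/(-4307) = -3/8/(-4307) = -3/8*(-1/4307) = 3/34456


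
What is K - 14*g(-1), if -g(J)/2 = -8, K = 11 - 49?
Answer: -262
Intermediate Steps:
K = -38
g(J) = 16 (g(J) = -2*(-8) = 16)
K - 14*g(-1) = -38 - 14*16 = -38 - 224 = -262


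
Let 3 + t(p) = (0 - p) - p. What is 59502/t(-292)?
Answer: 59502/581 ≈ 102.41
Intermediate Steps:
t(p) = -3 - 2*p (t(p) = -3 + ((0 - p) - p) = -3 + (-p - p) = -3 - 2*p)
59502/t(-292) = 59502/(-3 - 2*(-292)) = 59502/(-3 + 584) = 59502/581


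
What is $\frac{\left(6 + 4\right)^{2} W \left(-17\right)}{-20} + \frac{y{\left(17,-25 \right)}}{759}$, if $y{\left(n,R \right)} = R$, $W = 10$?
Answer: $\frac{645125}{759} \approx 849.97$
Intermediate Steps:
$\frac{\left(6 + 4\right)^{2} W \left(-17\right)}{-20} + \frac{y{\left(17,-25 \right)}}{759} = \frac{\left(6 + 4\right)^{2} \cdot 10 \left(-17\right)}{-20} - \frac{25}{759} = 10^{2} \cdot 10 \left(-17\right) \left(- \frac{1}{20}\right) - \frac{25}{759} = 100 \cdot 10 \left(-17\right) \left(- \frac{1}{20}\right) - \frac{25}{759} = 1000 \left(-17\right) \left(- \frac{1}{20}\right) - \frac{25}{759} = \left(-17000\right) \left(- \frac{1}{20}\right) - \frac{25}{759} = 850 - \frac{25}{759} = \frac{645125}{759}$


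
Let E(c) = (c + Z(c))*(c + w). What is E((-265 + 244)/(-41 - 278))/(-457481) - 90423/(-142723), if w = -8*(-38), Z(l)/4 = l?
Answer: 4208073800162088/6644287156303643 ≈ 0.63334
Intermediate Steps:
Z(l) = 4*l
w = 304
E(c) = 5*c*(304 + c) (E(c) = (c + 4*c)*(c + 304) = (5*c)*(304 + c) = 5*c*(304 + c))
E((-265 + 244)/(-41 - 278))/(-457481) - 90423/(-142723) = (5*((-265 + 244)/(-41 - 278))*(304 + (-265 + 244)/(-41 - 278)))/(-457481) - 90423/(-142723) = (5*(-21/(-319))*(304 - 21/(-319)))*(-1/457481) - 90423*(-1/142723) = (5*(-21*(-1/319))*(304 - 21*(-1/319)))*(-1/457481) + 90423/142723 = (5*(21/319)*(304 + 21/319))*(-1/457481) + 90423/142723 = (5*(21/319)*(96997/319))*(-1/457481) + 90423/142723 = (10184685/101761)*(-1/457481) + 90423/142723 = -10184685/46553724041 + 90423/142723 = 4208073800162088/6644287156303643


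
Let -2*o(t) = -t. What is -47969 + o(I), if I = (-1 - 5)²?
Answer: -47951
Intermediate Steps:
I = 36 (I = (-6)² = 36)
o(t) = t/2 (o(t) = -(-1)*t/2 = t/2)
-47969 + o(I) = -47969 + (½)*36 = -47969 + 18 = -47951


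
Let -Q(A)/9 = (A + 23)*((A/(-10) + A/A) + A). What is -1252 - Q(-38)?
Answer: 3230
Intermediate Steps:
Q(A) = -9*(1 + 9*A/10)*(23 + A) (Q(A) = -9*(A + 23)*((A/(-10) + A/A) + A) = -9*(23 + A)*((A*(-1/10) + 1) + A) = -9*(23 + A)*((-A/10 + 1) + A) = -9*(23 + A)*((1 - A/10) + A) = -9*(23 + A)*(1 + 9*A/10) = -9*(1 + 9*A/10)*(23 + A))
-1252 - Q(-38) = -1252 - (-207 - 1953/10*(-38) - 81/10*(-38)**2) = -1252 - (-207 + 37107/5 - 81/10*1444) = -1252 - (-207 + 37107/5 - 58482/5) = -1252 - 1*(-4482) = -1252 + 4482 = 3230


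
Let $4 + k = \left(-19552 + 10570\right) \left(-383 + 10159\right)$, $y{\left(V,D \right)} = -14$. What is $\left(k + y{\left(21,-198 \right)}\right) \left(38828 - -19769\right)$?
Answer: $-5145288305850$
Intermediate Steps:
$k = -87808036$ ($k = -4 + \left(-19552 + 10570\right) \left(-383 + 10159\right) = -4 - 87808032 = -87808036$)
$\left(k + y{\left(21,-198 \right)}\right) \left(38828 - -19769\right) = \left(-87808036 - 14\right) \left(38828 - -19769\right) = - 87808050 \left(38828 + \left(-5101 + 24870\right)\right) = - 87808050 \left(38828 + 19769\right) = \left(-87808050\right) 58597 = -5145288305850$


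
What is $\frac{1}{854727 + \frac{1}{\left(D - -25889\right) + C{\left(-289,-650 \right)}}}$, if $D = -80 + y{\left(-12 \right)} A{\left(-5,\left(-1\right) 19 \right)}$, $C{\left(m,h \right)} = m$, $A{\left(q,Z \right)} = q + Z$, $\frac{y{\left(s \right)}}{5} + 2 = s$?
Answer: $\frac{27200}{23248574401} \approx 1.17 \cdot 10^{-6}$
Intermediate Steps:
$y{\left(s \right)} = -10 + 5 s$
$A{\left(q,Z \right)} = Z + q$
$D = 1600$ ($D = -80 + \left(-10 + 5 \left(-12\right)\right) \left(\left(-1\right) 19 - 5\right) = -80 + \left(-10 - 60\right) \left(-19 - 5\right) = -80 - -1680 = -80 + 1680 = 1600$)
$\frac{1}{854727 + \frac{1}{\left(D - -25889\right) + C{\left(-289,-650 \right)}}} = \frac{1}{854727 + \frac{1}{\left(1600 - -25889\right) - 289}} = \frac{1}{854727 + \frac{1}{\left(1600 + 25889\right) - 289}} = \frac{1}{854727 + \frac{1}{27489 - 289}} = \frac{1}{854727 + \frac{1}{27200}} = \frac{1}{\frac{23248574401}{27200}} = \frac{27200}{23248574401}$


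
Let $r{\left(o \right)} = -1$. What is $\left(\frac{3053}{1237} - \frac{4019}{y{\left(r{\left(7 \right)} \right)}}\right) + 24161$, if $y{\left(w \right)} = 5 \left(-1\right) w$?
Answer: $\frac{144479547}{6185} \approx 23360.0$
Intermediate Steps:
$y{\left(w \right)} = - 5 w$
$\left(\frac{3053}{1237} - \frac{4019}{y{\left(r{\left(7 \right)} \right)}}\right) + 24161 = \left(\frac{3053}{1237} - \frac{4019}{\left(-5\right) \left(-1\right)}\right) + 24161 = \left(3053 \cdot \frac{1}{1237} - \frac{4019}{5}\right) + 24161 = \left(\frac{3053}{1237} - \frac{4019}{5}\right) + 24161 = - \frac{4956238}{6185} + 24161 = \frac{144479547}{6185}$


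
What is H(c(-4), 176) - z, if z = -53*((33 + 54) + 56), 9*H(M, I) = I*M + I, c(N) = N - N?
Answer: 68387/9 ≈ 7598.6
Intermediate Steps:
c(N) = 0
H(M, I) = I/9 + I*M/9 (H(M, I) = (I*M + I)/9 = (I + I*M)/9 = I/9 + I*M/9)
z = -7579 (z = -53*(87 + 56) = -53*143 = -7579)
H(c(-4), 176) - z = (1/9)*176*(1 + 0) - 1*(-7579) = (1/9)*176*1 + 7579 = 176/9 + 7579 = 68387/9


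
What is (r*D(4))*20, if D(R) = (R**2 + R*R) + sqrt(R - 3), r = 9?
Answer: 5940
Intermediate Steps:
D(R) = sqrt(-3 + R) + 2*R**2 (D(R) = (R**2 + R**2) + sqrt(-3 + R) = 2*R**2 + sqrt(-3 + R) = sqrt(-3 + R) + 2*R**2)
(r*D(4))*20 = (9*(sqrt(-3 + 4) + 2*4**2))*20 = (9*(sqrt(1) + 2*16))*20 = (9*(1 + 32))*20 = (9*33)*20 = 297*20 = 5940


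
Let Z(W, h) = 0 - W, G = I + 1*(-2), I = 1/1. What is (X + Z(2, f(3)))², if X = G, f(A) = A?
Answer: 9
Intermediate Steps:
I = 1
G = -1 (G = 1 + 1*(-2) = 1 - 2 = -1)
X = -1
Z(W, h) = -W
(X + Z(2, f(3)))² = (-1 - 1*2)² = (-1 - 2)² = (-3)² = 9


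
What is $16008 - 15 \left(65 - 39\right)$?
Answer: $15618$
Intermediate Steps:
$16008 - 15 \left(65 - 39\right) = 16008 - 390 = 15618$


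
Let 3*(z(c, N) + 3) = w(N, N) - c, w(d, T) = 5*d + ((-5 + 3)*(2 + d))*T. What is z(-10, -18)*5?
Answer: -3325/3 ≈ -1108.3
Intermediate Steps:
w(d, T) = 5*d + T*(-4 - 2*d) (w(d, T) = 5*d + (-2*(2 + d))*T = 5*d + (-4 - 2*d)*T = 5*d + T*(-4 - 2*d))
z(c, N) = -3 - 2*N²/3 - c/3 + N/3 (z(c, N) = -3 + ((-4*N + 5*N - 2*N*N) - c)/3 = -3 + ((-4*N + 5*N - 2*N²) - c)/3 = -3 + ((N - 2*N²) - c)/3 = -3 + (N - c - 2*N²)/3 = -3 + (-2*N²/3 - c/3 + N/3) = -3 - 2*N²/3 - c/3 + N/3)
z(-10, -18)*5 = (-3 - ⅔*(-18)² - ⅓*(-10) + (⅓)*(-18))*5 = (-3 - ⅔*324 + 10/3 - 6)*5 = (-3 - 216 + 10/3 - 6)*5 = -665/3*5 = -3325/3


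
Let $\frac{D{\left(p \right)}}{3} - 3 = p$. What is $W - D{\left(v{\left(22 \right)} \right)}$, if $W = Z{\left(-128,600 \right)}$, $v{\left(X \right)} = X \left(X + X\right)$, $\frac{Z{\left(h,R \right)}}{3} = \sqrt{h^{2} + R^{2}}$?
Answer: $-2913 + 24 \sqrt{5881} \approx -1072.5$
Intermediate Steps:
$Z{\left(h,R \right)} = 3 \sqrt{R^{2} + h^{2}}$ ($Z{\left(h,R \right)} = 3 \sqrt{h^{2} + R^{2}} = 3 \sqrt{R^{2} + h^{2}}$)
$v{\left(X \right)} = 2 X^{2}$ ($v{\left(X \right)} = X 2 X = 2 X^{2}$)
$D{\left(p \right)} = 9 + 3 p$
$W = 24 \sqrt{5881}$ ($W = 3 \sqrt{600^{2} + \left(-128\right)^{2}} = 3 \sqrt{360000 + 16384} = 3 \sqrt{376384} = 3 \cdot 8 \sqrt{5881} = 24 \sqrt{5881} \approx 1840.5$)
$W - D{\left(v{\left(22 \right)} \right)} = 24 \sqrt{5881} - \left(9 + 3 \cdot 2 \cdot 22^{2}\right) = 24 \sqrt{5881} - \left(9 + 3 \cdot 2 \cdot 484\right) = 24 \sqrt{5881} - \left(9 + 3 \cdot 968\right) = 24 \sqrt{5881} - \left(9 + 2904\right) = 24 \sqrt{5881} - 2913 = -2913 + 24 \sqrt{5881}$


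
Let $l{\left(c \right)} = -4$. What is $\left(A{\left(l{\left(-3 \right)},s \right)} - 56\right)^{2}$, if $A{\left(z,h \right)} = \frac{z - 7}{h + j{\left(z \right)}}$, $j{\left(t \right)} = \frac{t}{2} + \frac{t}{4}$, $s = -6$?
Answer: $\frac{243049}{81} \approx 3000.6$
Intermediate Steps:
$j{\left(t \right)} = \frac{3 t}{4}$ ($j{\left(t \right)} = t \frac{1}{2} + t \frac{1}{4} = \frac{t}{2} + \frac{t}{4} = \frac{3 t}{4}$)
$A{\left(z,h \right)} = \frac{-7 + z}{h + \frac{3 z}{4}}$ ($A{\left(z,h \right)} = \frac{z - 7}{h + \frac{3 z}{4}} = \frac{-7 + z}{h + \frac{3 z}{4}}$)
$\left(A{\left(l{\left(-3 \right)},s \right)} - 56\right)^{2} = \left(\frac{4 \left(-7 - 4\right)}{3 \left(-4\right) + 4 \left(-6\right)} - 56\right)^{2} = \left(4 \frac{1}{-12 - 24} \left(-11\right) - 56\right)^{2} = \left(4 \frac{1}{-36} \left(-11\right) - 56\right)^{2} = \left(4 \left(- \frac{1}{36}\right) \left(-11\right) - 56\right)^{2} = \left(\frac{11}{9} - 56\right)^{2} = \left(- \frac{493}{9}\right)^{2} = \frac{243049}{81}$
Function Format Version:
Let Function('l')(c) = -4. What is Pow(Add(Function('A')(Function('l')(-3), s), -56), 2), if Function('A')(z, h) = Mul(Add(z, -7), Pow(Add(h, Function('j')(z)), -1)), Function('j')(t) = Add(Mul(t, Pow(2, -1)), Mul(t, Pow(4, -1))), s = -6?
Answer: Rational(243049, 81) ≈ 3000.6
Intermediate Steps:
Function('j')(t) = Mul(Rational(3, 4), t) (Function('j')(t) = Add(Mul(t, Rational(1, 2)), Mul(t, Rational(1, 4))) = Add(Mul(Rational(1, 2), t), Mul(Rational(1, 4), t)) = Mul(Rational(3, 4), t))
Function('A')(z, h) = Mul(Pow(Add(h, Mul(Rational(3, 4), z)), -1), Add(-7, z)) (Function('A')(z, h) = Mul(Add(z, -7), Pow(Add(h, Mul(Rational(3, 4), z)), -1)) = Mul(Add(-7, z), Pow(Add(h, Mul(Rational(3, 4), z)), -1)) = Mul(Pow(Add(h, Mul(Rational(3, 4), z)), -1), Add(-7, z)))
Pow(Add(Function('A')(Function('l')(-3), s), -56), 2) = Pow(Add(Mul(4, Pow(Add(Mul(3, -4), Mul(4, -6)), -1), Add(-7, -4)), -56), 2) = Pow(Add(Mul(4, Pow(Add(-12, -24), -1), -11), -56), 2) = Pow(Add(Mul(4, Pow(-36, -1), -11), -56), 2) = Pow(Add(Mul(4, Rational(-1, 36), -11), -56), 2) = Pow(Add(Rational(11, 9), -56), 2) = Pow(Rational(-493, 9), 2) = Rational(243049, 81)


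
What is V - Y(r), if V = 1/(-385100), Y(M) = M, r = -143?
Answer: 55069299/385100 ≈ 143.00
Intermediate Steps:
V = -1/385100 ≈ -2.5967e-6
V - Y(r) = -1/385100 - 1*(-143) = -1/385100 + 143 = 55069299/385100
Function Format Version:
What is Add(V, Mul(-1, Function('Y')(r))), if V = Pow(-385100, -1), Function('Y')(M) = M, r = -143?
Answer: Rational(55069299, 385100) ≈ 143.00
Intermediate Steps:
V = Rational(-1, 385100) ≈ -2.5967e-6
Add(V, Mul(-1, Function('Y')(r))) = Add(Rational(-1, 385100), Mul(-1, -143)) = Add(Rational(-1, 385100), 143) = Rational(55069299, 385100)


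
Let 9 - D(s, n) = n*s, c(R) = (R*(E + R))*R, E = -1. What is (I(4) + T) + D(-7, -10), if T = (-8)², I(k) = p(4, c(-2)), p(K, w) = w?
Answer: -9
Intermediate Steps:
c(R) = R²*(-1 + R) (c(R) = (R*(-1 + R))*R = R²*(-1 + R))
I(k) = -12 (I(k) = (-2)²*(-1 - 2) = 4*(-3) = -12)
D(s, n) = 9 - n*s
T = 64
(I(4) + T) + D(-7, -10) = (-12 + 64) + (9 - 1*(-10)*(-7)) = 52 + (9 - 70) = 52 - 61 = -9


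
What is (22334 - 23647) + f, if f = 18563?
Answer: 17250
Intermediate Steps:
(22334 - 23647) + f = (22334 - 23647) + 18563 = -1313 + 18563 = 17250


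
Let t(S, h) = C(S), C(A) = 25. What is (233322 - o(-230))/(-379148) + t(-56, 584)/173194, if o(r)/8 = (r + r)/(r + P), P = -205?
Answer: -5705706677/9274278909 ≈ -0.61522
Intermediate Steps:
o(r) = 16*r/(-205 + r) (o(r) = 8*((r + r)/(r - 205)) = 8*((2*r)/(-205 + r)) = 8*(2*r/(-205 + r)) = 16*r/(-205 + r))
t(S, h) = 25
(233322 - o(-230))/(-379148) + t(-56, 584)/173194 = (233322 - 16*(-230)/(-205 - 230))/(-379148) + 25/173194 = (233322 - 16*(-230)/(-435))*(-1/379148) + 25*(1/173194) = (233322 - 16*(-230)*(-1)/435)*(-1/379148) + 25/173194 = (233322 - 1*736/87)*(-1/379148) + 25/173194 = (233322 - 736/87)*(-1/379148) + 25/173194 = (20298278/87)*(-1/379148) + 25/173194 = -131807/214194 + 25/173194 = -5705706677/9274278909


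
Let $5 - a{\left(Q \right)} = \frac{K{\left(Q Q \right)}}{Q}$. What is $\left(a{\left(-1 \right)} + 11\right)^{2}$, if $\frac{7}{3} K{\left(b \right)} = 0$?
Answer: $256$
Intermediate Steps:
$K{\left(b \right)} = 0$ ($K{\left(b \right)} = \frac{3}{7} \cdot 0 = 0$)
$a{\left(Q \right)} = 5$ ($a{\left(Q \right)} = 5 - \frac{0}{Q} = 5 - 0 = 5 + 0 = 5$)
$\left(a{\left(-1 \right)} + 11\right)^{2} = \left(5 + 11\right)^{2} = 16^{2} = 256$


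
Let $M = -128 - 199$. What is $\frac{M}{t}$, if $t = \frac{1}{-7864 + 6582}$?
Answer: $419214$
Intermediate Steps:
$t = - \frac{1}{1282}$ ($t = \frac{1}{-1282} = - \frac{1}{1282} \approx -0.00078003$)
$M = -327$
$\frac{M}{t} = - \frac{327}{- \frac{1}{1282}} = \left(-327\right) \left(-1282\right) = 419214$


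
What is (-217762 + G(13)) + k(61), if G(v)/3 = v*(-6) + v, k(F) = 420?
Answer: -217537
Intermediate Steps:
G(v) = -15*v (G(v) = 3*(v*(-6) + v) = 3*(-6*v + v) = 3*(-5*v) = -15*v)
(-217762 + G(13)) + k(61) = (-217762 - 15*13) + 420 = (-217762 - 195) + 420 = -217957 + 420 = -217537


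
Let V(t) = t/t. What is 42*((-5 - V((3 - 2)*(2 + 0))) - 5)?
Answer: -462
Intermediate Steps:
V(t) = 1
42*((-5 - V((3 - 2)*(2 + 0))) - 5) = 42*((-5 - 1*1) - 5) = 42*((-5 - 1) - 5) = 42*(-6 - 5) = 42*(-11) = -462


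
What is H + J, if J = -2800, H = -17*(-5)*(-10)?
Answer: -3650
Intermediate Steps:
H = -850 (H = 85*(-10) = -850)
H + J = -850 - 2800 = -3650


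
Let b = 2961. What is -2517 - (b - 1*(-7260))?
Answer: -12738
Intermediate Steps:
-2517 - (b - 1*(-7260)) = -2517 - (2961 - 1*(-7260)) = -2517 - (2961 + 7260) = -2517 - 1*10221 = -2517 - 10221 = -12738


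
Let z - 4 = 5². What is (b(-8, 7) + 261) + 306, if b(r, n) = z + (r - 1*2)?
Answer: 586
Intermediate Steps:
z = 29 (z = 4 + 5² = 4 + 25 = 29)
b(r, n) = 27 + r (b(r, n) = 29 + (r - 1*2) = 29 + (r - 2) = 29 + (-2 + r) = 27 + r)
(b(-8, 7) + 261) + 306 = ((27 - 8) + 261) + 306 = (19 + 261) + 306 = 280 + 306 = 586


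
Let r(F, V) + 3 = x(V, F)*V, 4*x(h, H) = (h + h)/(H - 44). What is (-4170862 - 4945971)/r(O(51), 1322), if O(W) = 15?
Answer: 264388157/873929 ≈ 302.53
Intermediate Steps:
x(h, H) = h/(2*(-44 + H)) (x(h, H) = ((h + h)/(H - 44))/4 = ((2*h)/(-44 + H))/4 = (2*h/(-44 + H))/4 = h/(2*(-44 + H)))
r(F, V) = -3 + V²/(2*(-44 + F)) (r(F, V) = -3 + (V/(2*(-44 + F)))*V = -3 + V²/(2*(-44 + F)))
(-4170862 - 4945971)/r(O(51), 1322) = (-4170862 - 4945971)/(((264 + 1322² - 6*15)/(2*(-44 + 15)))) = -9116833*(-58/(264 + 1747684 - 90)) = -9116833/((½)*(-1/29)*1747858) = -9116833/(-873929/29) = -9116833*(-29/873929) = 264388157/873929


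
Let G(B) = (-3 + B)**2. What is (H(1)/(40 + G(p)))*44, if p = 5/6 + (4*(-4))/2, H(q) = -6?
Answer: -9504/5161 ≈ -1.8415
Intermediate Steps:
p = -43/6 (p = 5*(1/6) - 16*1/2 = 5/6 - 8 = -43/6 ≈ -7.1667)
(H(1)/(40 + G(p)))*44 = -6/(40 + (-3 - 43/6)**2)*44 = -6/(40 + (-61/6)**2)*44 = -6/(40 + 3721/36)*44 = -6/5161/36*44 = -6*36/5161*44 = -216/5161*44 = -9504/5161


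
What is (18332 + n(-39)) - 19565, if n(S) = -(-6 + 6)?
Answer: -1233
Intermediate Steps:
n(S) = 0 (n(S) = -1*0 = 0)
(18332 + n(-39)) - 19565 = (18332 + 0) - 19565 = 18332 - 19565 = -1233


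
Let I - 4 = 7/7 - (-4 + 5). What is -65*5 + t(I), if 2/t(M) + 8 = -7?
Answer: -4877/15 ≈ -325.13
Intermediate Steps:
I = 4 (I = 4 + (7/7 - (-4 + 5)) = 4 + (7*(⅐) - 1*1) = 4 + (1 - 1) = 4 + 0 = 4)
t(M) = -2/15 (t(M) = 2/(-8 - 7) = 2/(-15) = 2*(-1/15) = -2/15)
-65*5 + t(I) = -65*5 - 2/15 = -325 - 2/15 = -4877/15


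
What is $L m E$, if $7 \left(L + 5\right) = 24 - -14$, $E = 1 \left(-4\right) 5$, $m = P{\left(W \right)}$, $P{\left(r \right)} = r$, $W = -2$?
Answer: $\frac{120}{7} \approx 17.143$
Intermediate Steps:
$m = -2$
$E = -20$ ($E = \left(-4\right) 5 = -20$)
$L = \frac{3}{7}$ ($L = -5 + \frac{24 - -14}{7} = -5 + \frac{24 + 14}{7} = -5 + \frac{1}{7} \cdot 38 = -5 + \frac{38}{7} = \frac{3}{7} \approx 0.42857$)
$L m E = \frac{3}{7} \left(-2\right) \left(-20\right) = \left(- \frac{6}{7}\right) \left(-20\right) = \frac{120}{7}$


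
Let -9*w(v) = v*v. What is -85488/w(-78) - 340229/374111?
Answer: 610615507/4863443 ≈ 125.55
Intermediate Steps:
w(v) = -v²/9 (w(v) = -v*v/9 = -v²/9)
-85488/w(-78) - 340229/374111 = -85488/((-⅑*(-78)²)) - 340229/374111 = -85488/((-⅑*6084)) - 340229*1/374111 = -85488/(-676) - 340229/374111 = -85488*(-1/676) - 340229/374111 = 1644/13 - 340229/374111 = 610615507/4863443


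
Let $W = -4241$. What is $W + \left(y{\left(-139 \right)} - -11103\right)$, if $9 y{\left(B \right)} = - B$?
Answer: $\frac{61897}{9} \approx 6877.4$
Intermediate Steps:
$y{\left(B \right)} = - \frac{B}{9}$ ($y{\left(B \right)} = \frac{\left(-1\right) B}{9} = - \frac{B}{9}$)
$W + \left(y{\left(-139 \right)} - -11103\right) = -4241 - - \frac{100066}{9} = -4241 + \left(\frac{139}{9} + 11103\right) = -4241 + \frac{100066}{9} = \frac{61897}{9}$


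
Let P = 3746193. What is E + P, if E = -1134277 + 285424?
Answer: 2897340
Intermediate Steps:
E = -848853
E + P = -848853 + 3746193 = 2897340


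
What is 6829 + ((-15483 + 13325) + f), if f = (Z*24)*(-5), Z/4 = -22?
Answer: 15231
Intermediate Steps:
Z = -88 (Z = 4*(-22) = -88)
f = 10560 (f = -88*24*(-5) = -2112*(-5) = 10560)
6829 + ((-15483 + 13325) + f) = 6829 + ((-15483 + 13325) + 10560) = 6829 + (-2158 + 10560) = 6829 + 8402 = 15231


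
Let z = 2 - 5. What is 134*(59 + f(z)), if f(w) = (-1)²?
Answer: 8040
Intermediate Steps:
z = -3
f(w) = 1
134*(59 + f(z)) = 134*(59 + 1) = 134*60 = 8040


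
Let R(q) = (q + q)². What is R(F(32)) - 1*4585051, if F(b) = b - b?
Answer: -4585051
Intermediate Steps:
F(b) = 0
R(q) = 4*q² (R(q) = (2*q)² = 4*q²)
R(F(32)) - 1*4585051 = 4*0² - 1*4585051 = 4*0 - 4585051 = 0 - 4585051 = -4585051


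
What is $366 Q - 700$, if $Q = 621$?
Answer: $226586$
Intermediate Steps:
$366 Q - 700 = 366 \cdot 621 - 700 = 227286 - 700 = 226586$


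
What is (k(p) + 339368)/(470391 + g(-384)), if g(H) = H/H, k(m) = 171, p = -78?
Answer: 339539/470392 ≈ 0.72182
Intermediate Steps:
g(H) = 1
(k(p) + 339368)/(470391 + g(-384)) = (171 + 339368)/(470391 + 1) = 339539/470392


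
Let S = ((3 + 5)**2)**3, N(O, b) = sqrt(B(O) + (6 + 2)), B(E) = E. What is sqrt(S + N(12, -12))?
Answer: sqrt(262144 + 2*sqrt(5)) ≈ 512.00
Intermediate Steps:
N(O, b) = sqrt(8 + O) (N(O, b) = sqrt(O + (6 + 2)) = sqrt(O + 8) = sqrt(8 + O))
S = 262144 (S = (8**2)**3 = 64**3 = 262144)
sqrt(S + N(12, -12)) = sqrt(262144 + sqrt(8 + 12)) = sqrt(262144 + sqrt(20)) = sqrt(262144 + 2*sqrt(5))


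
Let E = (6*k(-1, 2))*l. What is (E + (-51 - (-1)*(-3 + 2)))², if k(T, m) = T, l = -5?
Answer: 484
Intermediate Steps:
E = 30 (E = (6*(-1))*(-5) = -6*(-5) = 30)
(E + (-51 - (-1)*(-3 + 2)))² = (30 + (-51 - (-1)*(-3 + 2)))² = (30 + (-51 - (-1)*(-1)))² = (30 + (-51 - 1*1))² = (30 + (-51 - 1))² = (30 - 52)² = (-22)² = 484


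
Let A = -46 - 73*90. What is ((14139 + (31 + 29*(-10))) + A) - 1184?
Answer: 6080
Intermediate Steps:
A = -6616 (A = -46 - 6570 = -6616)
((14139 + (31 + 29*(-10))) + A) - 1184 = ((14139 + (31 + 29*(-10))) - 6616) - 1184 = ((14139 + (31 - 290)) - 6616) - 1184 = ((14139 - 259) - 6616) - 1184 = (13880 - 6616) - 1184 = 7264 - 1184 = 6080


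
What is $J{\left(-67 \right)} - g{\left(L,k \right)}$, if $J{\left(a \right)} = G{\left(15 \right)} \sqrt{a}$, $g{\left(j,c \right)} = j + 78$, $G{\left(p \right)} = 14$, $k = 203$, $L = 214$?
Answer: $-292 + 14 i \sqrt{67} \approx -292.0 + 114.59 i$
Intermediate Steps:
$g{\left(j,c \right)} = 78 + j$
$J{\left(a \right)} = 14 \sqrt{a}$
$J{\left(-67 \right)} - g{\left(L,k \right)} = 14 \sqrt{-67} - \left(78 + 214\right) = 14 i \sqrt{67} - 292 = -292 + 14 i \sqrt{67}$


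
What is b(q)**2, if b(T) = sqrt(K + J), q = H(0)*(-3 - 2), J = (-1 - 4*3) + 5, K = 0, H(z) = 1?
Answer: -8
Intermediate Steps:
J = -8 (J = (-1 - 12) + 5 = -13 + 5 = -8)
q = -5 (q = 1*(-3 - 2) = 1*(-5) = -5)
b(T) = 2*I*sqrt(2) (b(T) = sqrt(0 - 8) = sqrt(-8) = 2*I*sqrt(2))
b(q)**2 = (2*I*sqrt(2))**2 = -8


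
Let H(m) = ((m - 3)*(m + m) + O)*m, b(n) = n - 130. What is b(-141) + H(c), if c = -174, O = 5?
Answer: -10718845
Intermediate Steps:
b(n) = -130 + n
H(m) = m*(5 + 2*m*(-3 + m)) (H(m) = ((m - 3)*(m + m) + 5)*m = ((-3 + m)*(2*m) + 5)*m = (2*m*(-3 + m) + 5)*m = (5 + 2*m*(-3 + m))*m = m*(5 + 2*m*(-3 + m)))
b(-141) + H(c) = (-130 - 141) - 174*(5 - 6*(-174) + 2*(-174)²) = -271 - 174*(5 + 1044 + 2*30276) = -271 - 174*(5 + 1044 + 60552) = -271 - 174*61601 = -271 - 10718574 = -10718845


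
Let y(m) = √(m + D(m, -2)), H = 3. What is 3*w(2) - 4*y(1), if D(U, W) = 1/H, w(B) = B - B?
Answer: -8*√3/3 ≈ -4.6188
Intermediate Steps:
w(B) = 0
D(U, W) = ⅓ (D(U, W) = 1/3 = ⅓)
y(m) = √(⅓ + m) (y(m) = √(m + ⅓) = √(⅓ + m))
3*w(2) - 4*y(1) = 3*0 - 4*√(3 + 9*1)/3 = 0 - 4*√(3 + 9)/3 = 0 - 4*√12/3 = 0 - 4*2*√3/3 = 0 - 8*√3/3 = -8*√3/3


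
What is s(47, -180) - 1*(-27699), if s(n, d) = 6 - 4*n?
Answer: 27517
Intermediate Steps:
s(47, -180) - 1*(-27699) = (6 - 4*47) - 1*(-27699) = (6 - 188) + 27699 = -182 + 27699 = 27517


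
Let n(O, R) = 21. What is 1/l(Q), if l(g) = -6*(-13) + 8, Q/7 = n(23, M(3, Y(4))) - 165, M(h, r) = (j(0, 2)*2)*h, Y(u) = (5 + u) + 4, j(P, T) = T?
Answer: 1/86 ≈ 0.011628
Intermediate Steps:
Y(u) = 9 + u
M(h, r) = 4*h (M(h, r) = (2*2)*h = 4*h)
Q = -1008 (Q = 7*(21 - 165) = 7*(-144) = -1008)
l(g) = 86 (l(g) = 78 + 8 = 86)
1/l(Q) = 1/86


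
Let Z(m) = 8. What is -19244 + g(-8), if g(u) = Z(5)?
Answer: -19236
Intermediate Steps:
g(u) = 8
-19244 + g(-8) = -19244 + 8 = -19236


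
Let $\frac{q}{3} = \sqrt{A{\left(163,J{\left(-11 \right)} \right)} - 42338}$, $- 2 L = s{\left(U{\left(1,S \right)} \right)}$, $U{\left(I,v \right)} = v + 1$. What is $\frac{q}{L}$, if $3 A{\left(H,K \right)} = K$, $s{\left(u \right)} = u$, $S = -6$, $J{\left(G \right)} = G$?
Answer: $2 i \sqrt{15243} \approx 246.93 i$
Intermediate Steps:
$U{\left(I,v \right)} = 1 + v$
$L = \frac{5}{2}$ ($L = - \frac{1 - 6}{2} = \left(- \frac{1}{2}\right) \left(-5\right) = \frac{5}{2} \approx 2.5$)
$A{\left(H,K \right)} = \frac{K}{3}$
$q = 5 i \sqrt{15243}$ ($q = 3 \sqrt{\frac{1}{3} \left(-11\right) - 42338} = 3 \sqrt{- \frac{11}{3} - 42338} = 3 \sqrt{- \frac{127025}{3}} = 3 \frac{5 i \sqrt{15243}}{3} = 5 i \sqrt{15243} \approx 617.31 i$)
$\frac{q}{L} = \frac{5 i \sqrt{15243}}{\frac{5}{2}} = 5 i \sqrt{15243} \cdot \frac{2}{5} = 2 i \sqrt{15243}$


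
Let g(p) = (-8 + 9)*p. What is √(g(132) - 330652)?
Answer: 2*I*√82630 ≈ 574.91*I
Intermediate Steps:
g(p) = p (g(p) = 1*p = p)
√(g(132) - 330652) = √(132 - 330652) = √(-330520) = 2*I*√82630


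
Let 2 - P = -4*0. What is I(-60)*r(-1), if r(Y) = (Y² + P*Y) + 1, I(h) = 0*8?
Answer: 0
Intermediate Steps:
I(h) = 0
P = 2 (P = 2 - (-4)*0 = 2 - 1*0 = 2 + 0 = 2)
r(Y) = 1 + Y² + 2*Y (r(Y) = (Y² + 2*Y) + 1 = 1 + Y² + 2*Y)
I(-60)*r(-1) = 0*(1 + (-1)² + 2*(-1)) = 0*(1 + 1 - 2) = 0*0 = 0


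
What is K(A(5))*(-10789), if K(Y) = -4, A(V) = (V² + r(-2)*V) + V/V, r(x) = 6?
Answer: 43156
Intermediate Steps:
A(V) = 1 + V² + 6*V (A(V) = (V² + 6*V) + V/V = (V² + 6*V) + 1 = 1 + V² + 6*V)
K(A(5))*(-10789) = -4*(-10789) = 43156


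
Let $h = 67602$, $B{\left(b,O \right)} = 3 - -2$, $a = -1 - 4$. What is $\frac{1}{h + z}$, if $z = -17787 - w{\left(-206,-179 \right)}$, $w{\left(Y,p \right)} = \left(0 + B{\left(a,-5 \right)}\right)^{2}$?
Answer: $\frac{1}{49790} \approx 2.0084 \cdot 10^{-5}$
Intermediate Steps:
$a = -5$
$B{\left(b,O \right)} = 5$ ($B{\left(b,O \right)} = 3 + 2 = 5$)
$w{\left(Y,p \right)} = 25$ ($w{\left(Y,p \right)} = \left(0 + 5\right)^{2} = 5^{2} = 25$)
$z = -17812$ ($z = -17787 - 25 = -17812$)
$\frac{1}{h + z} = \frac{1}{67602 - 17812} = \frac{1}{49790}$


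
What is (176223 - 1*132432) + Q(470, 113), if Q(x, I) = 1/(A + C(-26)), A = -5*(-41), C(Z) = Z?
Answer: 7838590/179 ≈ 43791.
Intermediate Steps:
A = 205
Q(x, I) = 1/179 (Q(x, I) = 1/(205 - 26) = 1/179)
(176223 - 1*132432) + Q(470, 113) = (176223 - 1*132432) + 1/179 = (176223 - 132432) + 1/179 = 43791 + 1/179 = 7838590/179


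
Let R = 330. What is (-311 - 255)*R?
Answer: -186780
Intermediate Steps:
(-311 - 255)*R = (-311 - 255)*330 = -566*330 = -186780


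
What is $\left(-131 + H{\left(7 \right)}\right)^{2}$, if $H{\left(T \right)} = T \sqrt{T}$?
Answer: $17504 - 1834 \sqrt{7} \approx 12652.0$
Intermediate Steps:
$H{\left(T \right)} = T^{\frac{3}{2}}$
$\left(-131 + H{\left(7 \right)}\right)^{2} = \left(-131 + 7^{\frac{3}{2}}\right)^{2} = \left(-131 + 7 \sqrt{7}\right)^{2}$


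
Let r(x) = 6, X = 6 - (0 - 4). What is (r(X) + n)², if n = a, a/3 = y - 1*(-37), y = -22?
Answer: 2601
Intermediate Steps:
X = 10 (X = 6 - 1*(-4) = 6 + 4 = 10)
a = 45 (a = 3*(-22 - 1*(-37)) = 3*(-22 + 37) = 3*15 = 45)
n = 45
(r(X) + n)² = (6 + 45)² = 51² = 2601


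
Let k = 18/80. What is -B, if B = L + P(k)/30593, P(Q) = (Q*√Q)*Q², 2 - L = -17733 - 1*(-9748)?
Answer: -7987 - 2187*√10/39159040000 ≈ -7987.0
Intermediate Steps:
k = 9/40 (k = 18*(1/80) = 9/40 ≈ 0.22500)
L = 7987 (L = 2 - (-17733 - 1*(-9748)) = 2 - (-17733 + 9748) = 2 - 1*(-7985) = 2 + 7985 = 7987)
P(Q) = Q^(7/2) (P(Q) = Q^(3/2)*Q² = Q^(7/2))
B = 7987 + 2187*√10/39159040000 (B = 7987 + (9/40)^(7/2)/30593 = 7987 + (2187*√10/1280000)*(1/30593) = 7987 + 2187*√10/39159040000 ≈ 7987.0)
-B = -(7987 + 2187*√10/39159040000) = -7987 - 2187*√10/39159040000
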